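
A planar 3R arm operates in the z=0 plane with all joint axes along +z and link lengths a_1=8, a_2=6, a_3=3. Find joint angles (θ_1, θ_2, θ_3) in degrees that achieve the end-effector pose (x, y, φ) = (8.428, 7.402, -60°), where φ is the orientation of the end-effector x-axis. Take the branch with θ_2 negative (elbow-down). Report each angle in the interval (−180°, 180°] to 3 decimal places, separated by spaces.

80.571 -60.001 -80.570

wrist centre = target − a_3·(cos φ, sin φ) = (6.9280, 10.0001)
cos θ_2 = (147.9987−8²−6²)/(2·8·6) = 0.5000; θ_2 = -60.0009° (elbow-down)
β = atan2(10.0001,6.9280) = 55.2860°; ψ = atan2(-5.1962,10.9999) = -25.2854°
θ_1 = β − ψ = 80.5713°
θ_3 = φ − θ_1 − θ_2 = -80.5705° (wrapped to (-180°,180°])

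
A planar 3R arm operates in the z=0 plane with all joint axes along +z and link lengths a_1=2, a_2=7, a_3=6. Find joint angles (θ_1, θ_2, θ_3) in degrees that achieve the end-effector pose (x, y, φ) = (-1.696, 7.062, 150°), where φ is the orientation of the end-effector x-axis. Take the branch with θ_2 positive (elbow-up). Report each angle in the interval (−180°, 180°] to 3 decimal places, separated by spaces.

-90.004 150.002 90.003

wrist centre = target − a_3·(cos φ, sin φ) = (3.5002, 4.0620)
cos θ_2 = (28.7509−2²−7²)/(2·2·7) = -0.8660; θ_2 = 150.0015° (elbow-up)
β = atan2(4.0620,3.5002) = 49.2491°; ψ = atan2(3.4998,-4.0623) = 139.2536°
θ_1 = β − ψ = -90.0045°
θ_3 = φ − θ_1 − θ_2 = 90.0029° (wrapped to (-180°,180°])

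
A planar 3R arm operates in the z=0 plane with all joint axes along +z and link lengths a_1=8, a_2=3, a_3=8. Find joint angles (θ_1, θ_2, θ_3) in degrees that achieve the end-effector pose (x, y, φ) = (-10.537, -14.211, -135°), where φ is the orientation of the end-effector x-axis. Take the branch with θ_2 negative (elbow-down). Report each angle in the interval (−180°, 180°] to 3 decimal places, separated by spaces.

-104.406 -60.015 29.421

wrist centre = target − a_3·(cos φ, sin φ) = (-4.8801, -8.5541)
cos θ_2 = (96.9892−8²−3²)/(2·8·3) = 0.4998; θ_2 = -60.0148° (elbow-down)
β = atan2(-8.5541,-4.8801) = -119.7048°; ψ = atan2(-2.5985,9.4993) = -15.2986°
θ_1 = β − ψ = -104.4062°
θ_3 = φ − θ_1 − θ_2 = 29.4211° (wrapped to (-180°,180°])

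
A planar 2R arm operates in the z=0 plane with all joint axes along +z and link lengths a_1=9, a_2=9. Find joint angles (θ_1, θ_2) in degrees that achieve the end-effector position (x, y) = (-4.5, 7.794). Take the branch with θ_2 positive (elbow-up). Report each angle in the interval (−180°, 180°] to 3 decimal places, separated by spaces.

cos θ_2 = (80.9964−9²−9²)/(2·9·9) = -0.5000; θ_2 = 120.0015° (elbow-up)
β = atan2(7.7940,-4.5000) = 120.0007°; ψ = atan2(7.7941,4.4998) = 60.0007°
θ_1 = β − ψ = 60.0000°

60.000 120.001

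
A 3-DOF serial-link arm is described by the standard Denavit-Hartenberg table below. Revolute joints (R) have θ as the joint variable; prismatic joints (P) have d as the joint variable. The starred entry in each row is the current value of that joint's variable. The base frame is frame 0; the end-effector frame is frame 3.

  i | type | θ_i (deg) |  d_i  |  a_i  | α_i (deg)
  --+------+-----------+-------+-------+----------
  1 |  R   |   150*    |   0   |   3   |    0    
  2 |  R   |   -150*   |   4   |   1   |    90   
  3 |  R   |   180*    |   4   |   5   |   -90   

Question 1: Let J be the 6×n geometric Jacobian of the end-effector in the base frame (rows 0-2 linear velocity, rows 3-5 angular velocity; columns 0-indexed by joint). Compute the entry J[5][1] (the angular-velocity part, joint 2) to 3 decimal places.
1.000

axis z_1 = (0.0000,0.0000,1.0000); lever o_n−o_1 = (-4.0000,-4.0000,4.0000)
cross product → J_v[:, 1] = (4.0000,-4.0000,0.0000)
J_ω[:, 1] = z_1
entry J[5][1] = 1.0000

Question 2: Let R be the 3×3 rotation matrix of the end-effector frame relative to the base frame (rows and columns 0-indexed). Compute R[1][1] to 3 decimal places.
End-effector y-axis (col 1 of R) = (-0.0000,1.0000,-0.0000)
R[1][1] = 1.0000

1.000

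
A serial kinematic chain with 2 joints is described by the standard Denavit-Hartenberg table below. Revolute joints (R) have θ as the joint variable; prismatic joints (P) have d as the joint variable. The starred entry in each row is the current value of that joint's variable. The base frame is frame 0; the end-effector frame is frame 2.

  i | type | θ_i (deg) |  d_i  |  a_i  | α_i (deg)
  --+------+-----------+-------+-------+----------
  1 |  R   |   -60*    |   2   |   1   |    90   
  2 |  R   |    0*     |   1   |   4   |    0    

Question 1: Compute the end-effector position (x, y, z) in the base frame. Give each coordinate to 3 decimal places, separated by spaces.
1.634 -4.830 2.000

after link 1: o_1 = (0.5000, -0.8660, 2.0000)
after link 2: o_2 = (1.6340, -4.8301, 2.0000)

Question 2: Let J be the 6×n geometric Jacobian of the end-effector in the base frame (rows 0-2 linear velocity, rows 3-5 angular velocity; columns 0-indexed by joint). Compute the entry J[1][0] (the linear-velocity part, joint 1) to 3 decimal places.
1.634

axis z_0 = ẑ; lever o_n−o_0 = (1.6340,-4.8301,2.0000)
cross product → J_v[:, 0] = (4.8301,1.6340,-0.0000)
J_ω[:, 0] = z_0
entry J[1][0] = 1.6340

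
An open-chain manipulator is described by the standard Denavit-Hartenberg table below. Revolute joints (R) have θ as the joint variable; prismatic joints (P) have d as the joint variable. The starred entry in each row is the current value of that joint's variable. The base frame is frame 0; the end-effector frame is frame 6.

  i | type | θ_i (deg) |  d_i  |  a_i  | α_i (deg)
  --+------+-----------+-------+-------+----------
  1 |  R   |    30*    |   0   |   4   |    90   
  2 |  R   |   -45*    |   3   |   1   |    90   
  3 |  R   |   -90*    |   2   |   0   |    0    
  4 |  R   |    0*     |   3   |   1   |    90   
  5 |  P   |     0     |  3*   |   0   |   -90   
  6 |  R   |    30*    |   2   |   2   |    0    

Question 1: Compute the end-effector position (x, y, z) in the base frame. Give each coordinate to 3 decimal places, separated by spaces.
-1.301 -1.060 -4.243

after link 1: o_1 = (3.4641, 2.0000, 0.0000)
after link 2: o_2 = (5.5765, -0.2445, -0.7071)
after link 3: o_3 = (4.3517, -0.9516, -2.1213)
after link 4: o_4 = (2.0146, -1.1463, -4.2426)
after link 5: o_5 = (0.1775, -2.2069, -2.1213)
after link 6: o_6 = (-1.3009, -1.0605, -4.2426)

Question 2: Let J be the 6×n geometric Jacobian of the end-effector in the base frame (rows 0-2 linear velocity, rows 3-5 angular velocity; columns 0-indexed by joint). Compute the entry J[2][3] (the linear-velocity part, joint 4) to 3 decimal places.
-1.932

axis z_3 = (-0.6124,-0.3536,-0.7071); lever o_n−o_3 = (-5.6526,-0.1088,-2.1213)
cross product → J_v[:, 3] = (0.6730,2.6980,-1.9319)
J_ω[:, 3] = z_3
entry J[2][3] = -1.9319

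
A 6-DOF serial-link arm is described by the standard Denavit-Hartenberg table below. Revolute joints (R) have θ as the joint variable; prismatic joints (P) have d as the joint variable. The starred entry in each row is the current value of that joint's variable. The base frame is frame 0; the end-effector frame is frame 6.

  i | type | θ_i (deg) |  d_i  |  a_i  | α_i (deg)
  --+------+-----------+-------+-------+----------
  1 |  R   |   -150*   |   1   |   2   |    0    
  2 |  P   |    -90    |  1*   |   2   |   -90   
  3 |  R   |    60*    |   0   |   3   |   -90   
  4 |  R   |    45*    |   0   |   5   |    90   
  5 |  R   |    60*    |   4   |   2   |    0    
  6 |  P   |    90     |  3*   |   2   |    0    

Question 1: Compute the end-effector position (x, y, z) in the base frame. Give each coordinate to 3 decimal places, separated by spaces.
after link 1: o_1 = (-1.7321, -1.0000, 1.0000)
after link 2: o_2 = (-2.7321, 0.7321, 2.0000)
after link 3: o_3 = (-3.4821, 2.0311, -0.5981)
after link 4: o_4 = (-1.3041, 5.3298, -3.6599)
after link 5: o_5 = (-3.2751, 4.5010, -7.5878)
after link 6: o_6 = (-5.9640, 2.4662, -8.8643)

-5.964 2.466 -8.864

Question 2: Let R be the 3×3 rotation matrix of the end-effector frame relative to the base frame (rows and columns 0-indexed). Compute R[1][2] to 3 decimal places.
-0.047

End-effector z-axis (col 2 of R) = (-0.7891,-0.0474,-0.6124)
R[1][2] = -0.0474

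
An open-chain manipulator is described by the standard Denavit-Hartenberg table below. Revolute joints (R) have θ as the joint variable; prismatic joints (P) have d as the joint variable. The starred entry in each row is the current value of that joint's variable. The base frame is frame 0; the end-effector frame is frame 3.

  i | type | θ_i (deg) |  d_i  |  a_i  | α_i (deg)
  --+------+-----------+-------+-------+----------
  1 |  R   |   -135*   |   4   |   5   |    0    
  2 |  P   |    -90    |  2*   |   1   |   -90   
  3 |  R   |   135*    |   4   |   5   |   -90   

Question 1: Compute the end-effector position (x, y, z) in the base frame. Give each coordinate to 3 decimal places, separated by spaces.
-4.571 -8.157 2.464

after link 1: o_1 = (-3.5355, -3.5355, 4.0000)
after link 2: o_2 = (-4.2426, -2.8284, 6.0000)
after link 3: o_3 = (-4.5711, -8.1569, 2.4645)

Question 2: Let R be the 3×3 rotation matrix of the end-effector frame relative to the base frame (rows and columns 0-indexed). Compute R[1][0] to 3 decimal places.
-0.500

End-effector x-axis (col 0 of R) = (0.5000,-0.5000,-0.7071)
R[1][0] = -0.5000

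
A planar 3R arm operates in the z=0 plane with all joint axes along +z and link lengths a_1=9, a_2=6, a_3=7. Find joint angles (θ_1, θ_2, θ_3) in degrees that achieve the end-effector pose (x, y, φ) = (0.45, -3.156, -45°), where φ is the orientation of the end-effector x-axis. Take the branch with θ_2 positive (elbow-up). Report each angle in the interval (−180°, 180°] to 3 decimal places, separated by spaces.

120.006 150.004 44.990

wrist centre = target − a_3·(cos φ, sin φ) = (-4.4997, 1.7937)
cos θ_2 = (23.4653−9²−6²)/(2·9·6) = -0.8661; θ_2 = 150.0042° (elbow-up)
β = atan2(1.7937,-4.4997) = 158.2661°; ψ = atan2(2.9996,3.8036) = 38.2600°
θ_1 = β − ψ = 120.0061°
θ_3 = φ − θ_1 − θ_2 = 44.9896° (wrapped to (-180°,180°])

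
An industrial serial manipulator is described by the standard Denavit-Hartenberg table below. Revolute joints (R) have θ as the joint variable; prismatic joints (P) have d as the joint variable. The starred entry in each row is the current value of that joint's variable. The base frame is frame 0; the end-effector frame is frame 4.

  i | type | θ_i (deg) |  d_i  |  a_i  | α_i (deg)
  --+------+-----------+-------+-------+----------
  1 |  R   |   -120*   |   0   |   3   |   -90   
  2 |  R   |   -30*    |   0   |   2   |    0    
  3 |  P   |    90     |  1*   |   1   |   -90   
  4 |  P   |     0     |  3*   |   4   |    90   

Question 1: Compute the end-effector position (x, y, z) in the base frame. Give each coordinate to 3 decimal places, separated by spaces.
after link 1: o_1 = (-1.5000, -2.5981, 0.0000)
after link 2: o_2 = (-2.3660, -4.0981, 1.0000)
after link 3: o_3 = (-1.7500, -5.0311, 0.1340)
after link 4: o_4 = (-1.4510, -4.5131, -4.8301)

-1.451 -4.513 -4.830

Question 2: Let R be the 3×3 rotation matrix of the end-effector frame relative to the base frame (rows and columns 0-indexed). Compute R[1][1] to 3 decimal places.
End-effector y-axis (col 1 of R) = (0.4330,0.7500,-0.5000)
R[1][1] = 0.7500

0.750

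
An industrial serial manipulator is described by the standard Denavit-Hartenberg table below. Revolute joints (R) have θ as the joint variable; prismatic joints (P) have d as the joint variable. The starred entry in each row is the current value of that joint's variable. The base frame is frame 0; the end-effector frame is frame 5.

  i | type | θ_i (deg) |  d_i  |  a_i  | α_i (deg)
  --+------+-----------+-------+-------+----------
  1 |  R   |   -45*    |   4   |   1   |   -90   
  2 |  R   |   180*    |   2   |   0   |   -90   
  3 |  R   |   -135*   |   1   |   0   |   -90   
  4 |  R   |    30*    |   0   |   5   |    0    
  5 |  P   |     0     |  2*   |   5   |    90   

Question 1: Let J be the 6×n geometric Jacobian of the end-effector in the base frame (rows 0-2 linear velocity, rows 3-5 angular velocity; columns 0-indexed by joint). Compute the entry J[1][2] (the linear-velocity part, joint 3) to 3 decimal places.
8.660

axis z_2 = (-0.0000,0.0000,1.0000); lever o_n−o_2 = (8.6603,2.0000,-4.0000)
cross product → J_v[:, 2] = (-2.0000,8.6603,-0.0000)
J_ω[:, 2] = z_2
entry J[1][2] = 8.6603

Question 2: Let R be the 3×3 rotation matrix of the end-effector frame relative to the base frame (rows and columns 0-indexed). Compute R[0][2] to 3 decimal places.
0.500

End-effector z-axis (col 2 of R) = (0.5000,0.0000,0.8660)
R[0][2] = 0.5000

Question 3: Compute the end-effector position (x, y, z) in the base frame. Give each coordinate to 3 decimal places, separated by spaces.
10.782 2.707 0.000

after link 1: o_1 = (0.7071, -0.7071, 4.0000)
after link 2: o_2 = (2.1213, 0.7071, 4.0000)
after link 3: o_3 = (2.1213, 0.7071, 5.0000)
after link 4: o_4 = (6.4514, 0.7071, 2.5000)
after link 5: o_5 = (10.7816, 2.7071, 0.0000)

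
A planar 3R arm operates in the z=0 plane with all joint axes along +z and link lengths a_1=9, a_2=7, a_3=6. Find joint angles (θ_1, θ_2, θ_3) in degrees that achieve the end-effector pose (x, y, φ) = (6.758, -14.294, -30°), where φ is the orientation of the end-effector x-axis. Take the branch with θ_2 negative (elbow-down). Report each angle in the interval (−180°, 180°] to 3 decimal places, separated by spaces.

-44.250 -90.003 104.253

wrist centre = target − a_3·(cos φ, sin φ) = (1.5618, -11.2940)
cos θ_2 = (129.9938−9²−7²)/(2·9·7) = -0.0000; θ_2 = -90.0028° (elbow-down)
β = atan2(-11.2940,1.5618) = -82.1265°; ψ = atan2(-7.0000,8.9997) = -37.8760°
θ_1 = β − ψ = -44.2505°
θ_3 = φ − θ_1 − θ_2 = 104.2533° (wrapped to (-180°,180°])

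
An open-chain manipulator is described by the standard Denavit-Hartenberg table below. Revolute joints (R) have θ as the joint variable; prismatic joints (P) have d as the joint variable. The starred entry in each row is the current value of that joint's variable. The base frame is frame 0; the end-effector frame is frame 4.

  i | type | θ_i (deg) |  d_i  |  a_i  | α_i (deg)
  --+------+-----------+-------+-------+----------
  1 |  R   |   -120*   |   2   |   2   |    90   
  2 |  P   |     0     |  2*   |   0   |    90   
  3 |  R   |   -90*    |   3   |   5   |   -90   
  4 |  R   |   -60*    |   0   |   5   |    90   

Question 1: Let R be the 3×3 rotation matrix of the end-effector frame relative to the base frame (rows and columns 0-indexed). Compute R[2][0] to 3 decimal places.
-0.866

End-effector x-axis (col 0 of R) = (0.4330,-0.2500,-0.8660)
R[2][0] = -0.8660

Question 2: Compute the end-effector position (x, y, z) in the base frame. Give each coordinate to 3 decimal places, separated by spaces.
3.763 -4.482 -5.330

after link 1: o_1 = (-1.0000, -1.7321, 2.0000)
after link 2: o_2 = (-2.7321, -0.7321, 2.0000)
after link 3: o_3 = (1.5981, -3.2321, -1.0000)
after link 4: o_4 = (3.7631, -4.4821, -5.3301)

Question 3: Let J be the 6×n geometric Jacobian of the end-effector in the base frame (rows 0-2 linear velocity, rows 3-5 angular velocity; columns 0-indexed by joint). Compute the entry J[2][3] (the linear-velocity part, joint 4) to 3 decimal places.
2.500

axis z_3 = (-0.5000,-0.8660,-0.0000); lever o_n−o_3 = (2.1651,-1.2500,-4.3301)
cross product → J_v[:, 3] = (3.7500,-2.1651,2.5000)
J_ω[:, 3] = z_3
entry J[2][3] = 2.5000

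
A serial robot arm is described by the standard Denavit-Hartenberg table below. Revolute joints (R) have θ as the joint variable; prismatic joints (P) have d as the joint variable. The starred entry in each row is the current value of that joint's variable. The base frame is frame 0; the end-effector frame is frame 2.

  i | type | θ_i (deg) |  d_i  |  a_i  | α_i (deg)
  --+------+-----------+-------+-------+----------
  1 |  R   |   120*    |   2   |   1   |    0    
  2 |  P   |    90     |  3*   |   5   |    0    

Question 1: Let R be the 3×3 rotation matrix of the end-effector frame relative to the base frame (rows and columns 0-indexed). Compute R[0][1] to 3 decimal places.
0.500

End-effector y-axis (col 1 of R) = (0.5000,-0.8660,0.0000)
R[0][1] = 0.5000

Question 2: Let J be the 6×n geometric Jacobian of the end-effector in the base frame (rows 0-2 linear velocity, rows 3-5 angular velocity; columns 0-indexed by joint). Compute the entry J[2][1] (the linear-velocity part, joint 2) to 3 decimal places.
prismatic axis z_1 = (0.0000,0.0000,1.0000)
J_v[:, 1] = z_1; J_ω[:, 1] = (0,0,0)
entry J[2][1] = 1.0000

1.000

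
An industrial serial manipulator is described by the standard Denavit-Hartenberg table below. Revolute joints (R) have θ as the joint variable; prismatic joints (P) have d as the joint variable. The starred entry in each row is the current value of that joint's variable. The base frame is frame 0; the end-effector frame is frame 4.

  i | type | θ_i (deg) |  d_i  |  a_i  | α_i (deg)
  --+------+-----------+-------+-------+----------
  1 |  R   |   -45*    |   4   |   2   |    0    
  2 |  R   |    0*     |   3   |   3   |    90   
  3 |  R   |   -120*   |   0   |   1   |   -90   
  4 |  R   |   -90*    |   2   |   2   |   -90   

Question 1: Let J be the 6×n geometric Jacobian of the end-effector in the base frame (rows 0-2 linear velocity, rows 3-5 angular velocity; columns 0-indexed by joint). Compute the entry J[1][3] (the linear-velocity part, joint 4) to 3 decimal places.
0.707

axis z_3 = (0.6124,-0.6124,-0.5000); lever o_n−o_3 = (-0.1895,-2.6390,-1.0000)
cross product → J_v[:, 3] = (-0.7071,0.7071,-1.7321)
J_ω[:, 3] = z_3
entry J[1][3] = 0.7071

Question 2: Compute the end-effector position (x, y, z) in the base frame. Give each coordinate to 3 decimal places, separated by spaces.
2.993 -5.821 5.134

after link 1: o_1 = (1.4142, -1.4142, 4.0000)
after link 2: o_2 = (3.5355, -3.5355, 7.0000)
after link 3: o_3 = (3.1820, -3.1820, 6.1340)
after link 4: o_4 = (2.9925, -5.8209, 5.1340)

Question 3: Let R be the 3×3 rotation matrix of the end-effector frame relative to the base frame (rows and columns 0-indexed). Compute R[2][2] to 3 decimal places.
End-effector z-axis (col 2 of R) = (-0.3536,0.3536,-0.8660)
R[2][2] = -0.8660

-0.866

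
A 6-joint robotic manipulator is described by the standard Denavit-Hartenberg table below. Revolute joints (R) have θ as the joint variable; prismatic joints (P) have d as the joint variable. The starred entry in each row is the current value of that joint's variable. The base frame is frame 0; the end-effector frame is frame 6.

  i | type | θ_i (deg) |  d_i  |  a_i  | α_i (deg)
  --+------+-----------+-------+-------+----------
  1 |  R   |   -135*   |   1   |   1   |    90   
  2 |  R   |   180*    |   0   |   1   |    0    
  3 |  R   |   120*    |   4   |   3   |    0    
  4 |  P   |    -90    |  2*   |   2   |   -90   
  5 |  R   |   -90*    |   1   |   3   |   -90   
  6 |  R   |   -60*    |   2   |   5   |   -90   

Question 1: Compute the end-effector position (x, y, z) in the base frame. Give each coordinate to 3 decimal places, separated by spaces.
after link 1: o_1 = (-0.7071, -0.7071, 1.0000)
after link 2: o_2 = (0.0000, -0.0000, 1.0000)
after link 3: o_3 = (-3.8891, 1.7678, -1.5981)
after link 4: o_4 = (-4.0786, 4.4067, -2.5981)
after link 5: o_5 = (-6.5534, 6.1745, -3.4641)
after link 6: o_6 = (-8.6274, 7.6361, -8.2141)

-8.627 7.636 -8.214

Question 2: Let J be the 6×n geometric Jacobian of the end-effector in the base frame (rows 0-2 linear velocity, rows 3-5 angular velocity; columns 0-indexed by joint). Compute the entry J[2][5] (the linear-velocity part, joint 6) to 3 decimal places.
axis z_5 = (0.6124,0.6124,-0.5000); lever o_n−o_5 = (-2.0740,1.4616,-4.7500)
cross product → J_v[:, 5] = (-2.1780,3.9457,2.1651)
J_ω[:, 5] = z_5
entry J[2][5] = 2.1651

2.165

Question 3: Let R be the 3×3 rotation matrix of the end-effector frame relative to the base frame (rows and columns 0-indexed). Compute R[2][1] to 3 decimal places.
End-effector y-axis (col 1 of R) = (-0.6124,-0.6124,0.5000)
R[2][1] = 0.5000

0.500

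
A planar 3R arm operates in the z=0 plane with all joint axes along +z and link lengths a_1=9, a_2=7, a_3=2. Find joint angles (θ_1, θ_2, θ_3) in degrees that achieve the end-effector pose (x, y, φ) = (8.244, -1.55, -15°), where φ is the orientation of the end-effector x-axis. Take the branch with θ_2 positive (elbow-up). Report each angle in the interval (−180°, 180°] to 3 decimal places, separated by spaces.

-59.996 134.997 -90.001

wrist centre = target − a_3·(cos φ, sin φ) = (6.3121, -1.0324)
cos θ_2 = (40.9090−9²−7²)/(2·9·7) = -0.7071; θ_2 = 134.9971° (elbow-up)
β = atan2(-1.0324,6.3121) = -9.2886°; ψ = atan2(4.9500,4.0505) = 50.7071°
θ_1 = β − ψ = -59.9957°
θ_3 = φ − θ_1 − θ_2 = -90.0015° (wrapped to (-180°,180°])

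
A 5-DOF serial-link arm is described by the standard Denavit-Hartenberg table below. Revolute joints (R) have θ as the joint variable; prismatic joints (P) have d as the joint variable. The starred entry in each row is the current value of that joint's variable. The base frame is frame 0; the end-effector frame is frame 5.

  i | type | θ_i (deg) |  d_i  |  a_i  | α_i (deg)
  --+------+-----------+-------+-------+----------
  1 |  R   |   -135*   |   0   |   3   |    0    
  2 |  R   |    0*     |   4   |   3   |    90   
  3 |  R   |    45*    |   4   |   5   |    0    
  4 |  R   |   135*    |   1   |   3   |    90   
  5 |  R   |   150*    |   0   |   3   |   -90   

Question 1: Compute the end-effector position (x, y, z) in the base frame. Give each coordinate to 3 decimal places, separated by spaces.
after link 1: o_1 = (-2.1213, -2.1213, 0.0000)
after link 2: o_2 = (-4.2426, -4.2426, 4.0000)
after link 3: o_3 = (-9.5711, -3.9142, 7.5355)
after link 4: o_4 = (-8.1569, -1.0858, 7.5355)
after link 5: o_5 = (-11.0546, -1.8622, 7.5355)

-11.055 -1.862 7.536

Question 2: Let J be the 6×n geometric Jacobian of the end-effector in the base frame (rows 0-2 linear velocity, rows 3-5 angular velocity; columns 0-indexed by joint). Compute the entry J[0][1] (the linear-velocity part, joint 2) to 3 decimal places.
-0.259

axis z_1 = (0.0000,0.0000,1.0000); lever o_n−o_1 = (-8.9333,0.2591,7.5355)
cross product → J_v[:, 1] = (-0.2591,-8.9333,0.0000)
J_ω[:, 1] = z_1
entry J[0][1] = -0.2591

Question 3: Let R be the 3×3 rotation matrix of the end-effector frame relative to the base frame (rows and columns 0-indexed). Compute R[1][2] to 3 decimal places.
End-effector z-axis (col 2 of R) = (0.2588,-0.9659,-0.0000)
R[1][2] = -0.9659

-0.966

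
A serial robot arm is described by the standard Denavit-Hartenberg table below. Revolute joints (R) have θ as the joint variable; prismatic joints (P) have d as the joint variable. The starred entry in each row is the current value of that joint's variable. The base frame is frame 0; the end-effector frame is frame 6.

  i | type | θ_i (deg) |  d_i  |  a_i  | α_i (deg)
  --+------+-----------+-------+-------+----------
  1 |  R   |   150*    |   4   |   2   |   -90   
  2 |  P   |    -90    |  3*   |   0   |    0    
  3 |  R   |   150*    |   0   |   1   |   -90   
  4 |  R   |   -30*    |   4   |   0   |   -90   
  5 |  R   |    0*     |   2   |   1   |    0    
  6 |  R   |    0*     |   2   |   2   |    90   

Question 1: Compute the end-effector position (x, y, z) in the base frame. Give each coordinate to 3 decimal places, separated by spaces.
-1.674 -0.230 -2.848

after link 1: o_1 = (-1.7321, 1.0000, 4.0000)
after link 2: o_2 = (-3.2321, -1.5981, 4.0000)
after link 3: o_3 = (-3.6651, -1.3481, 3.1340)
after link 4: o_4 = (-0.6651, -3.0801, 1.1340)
after link 5: o_5 = (-0.8571, -1.5466, -0.4821)
after link 6: o_6 = (-1.6740, -0.2296, -2.8481)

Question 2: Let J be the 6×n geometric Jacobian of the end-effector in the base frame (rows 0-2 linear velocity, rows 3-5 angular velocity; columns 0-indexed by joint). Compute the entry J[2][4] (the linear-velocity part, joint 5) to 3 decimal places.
axis z_4 = (0.2165,0.8750,-0.4330); lever o_n−o_4 = (-1.0090,2.8505,-3.9821)
cross product → J_v[:, 4] = (-2.2500,1.2990,1.5000)
J_ω[:, 4] = z_4
entry J[2][4] = 1.5000

1.500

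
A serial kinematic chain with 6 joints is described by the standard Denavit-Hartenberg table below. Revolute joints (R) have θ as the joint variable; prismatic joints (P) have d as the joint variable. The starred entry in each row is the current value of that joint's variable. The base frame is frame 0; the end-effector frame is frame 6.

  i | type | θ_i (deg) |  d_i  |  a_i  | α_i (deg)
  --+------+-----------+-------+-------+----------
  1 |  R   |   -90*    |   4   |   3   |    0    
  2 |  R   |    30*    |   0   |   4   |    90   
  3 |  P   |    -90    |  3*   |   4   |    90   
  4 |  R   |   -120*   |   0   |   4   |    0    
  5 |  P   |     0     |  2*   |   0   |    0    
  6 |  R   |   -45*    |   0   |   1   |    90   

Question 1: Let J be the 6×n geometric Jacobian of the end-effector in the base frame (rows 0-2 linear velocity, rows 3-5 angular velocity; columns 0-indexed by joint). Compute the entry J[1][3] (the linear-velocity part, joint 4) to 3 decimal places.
axis z_3 = (-0.5000,0.8660,-0.0000); lever o_n−o_3 = (2.2241,3.5935,2.9659)
cross product → J_v[:, 3] = (2.5686,1.4830,-3.7229)
J_ω[:, 3] = z_3
entry J[1][3] = 1.4830

1.483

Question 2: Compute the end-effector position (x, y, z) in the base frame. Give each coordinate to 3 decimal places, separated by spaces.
1.626 -4.371 2.966

after link 1: o_1 = (0.0000, -3.0000, 4.0000)
after link 2: o_2 = (2.0000, -6.4641, 4.0000)
after link 3: o_3 = (-0.5981, -7.9641, 0.0000)
after link 4: o_4 = (2.4019, -6.2321, 2.0000)
after link 5: o_5 = (1.4019, -4.5000, 2.0000)
after link 6: o_6 = (1.6261, -4.3706, 2.9659)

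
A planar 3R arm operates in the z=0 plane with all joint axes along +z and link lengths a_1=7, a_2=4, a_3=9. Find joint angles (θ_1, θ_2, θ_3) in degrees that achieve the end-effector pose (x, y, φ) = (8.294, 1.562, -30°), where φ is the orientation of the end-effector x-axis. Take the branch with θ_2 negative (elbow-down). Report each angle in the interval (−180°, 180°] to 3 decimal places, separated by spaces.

120.002 -120.003 -29.999

wrist centre = target − a_3·(cos φ, sin φ) = (0.4998, 6.0620)
cos θ_2 = (36.9976−7²−4²)/(2·7·4) = -0.5000; θ_2 = -120.0028° (elbow-down)
β = atan2(6.0620,0.4998) = 85.2870°; ψ = atan2(-3.4640,4.9998) = -34.7152°
θ_1 = β − ψ = 120.0022°
θ_3 = φ − θ_1 − θ_2 = -29.9993° (wrapped to (-180°,180°])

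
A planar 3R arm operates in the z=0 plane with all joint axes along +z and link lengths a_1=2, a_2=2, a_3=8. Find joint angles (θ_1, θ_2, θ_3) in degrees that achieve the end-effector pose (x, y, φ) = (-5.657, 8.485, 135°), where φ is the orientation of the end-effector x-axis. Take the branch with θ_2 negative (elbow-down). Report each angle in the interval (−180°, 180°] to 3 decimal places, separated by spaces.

135.009 -90.011 90.003

wrist centre = target − a_3·(cos φ, sin φ) = (-0.0001, 2.8281)
cos θ_2 = (7.9984−2²−2²)/(2·2·2) = -0.0002; θ_2 = -90.0114° (elbow-down)
β = atan2(2.8281,-0.0001) = 90.0030°; ψ = atan2(-2.0000,1.9996) = -45.0057°
θ_1 = β − ψ = 135.0087°
θ_3 = φ − θ_1 − θ_2 = 90.0027° (wrapped to (-180°,180°])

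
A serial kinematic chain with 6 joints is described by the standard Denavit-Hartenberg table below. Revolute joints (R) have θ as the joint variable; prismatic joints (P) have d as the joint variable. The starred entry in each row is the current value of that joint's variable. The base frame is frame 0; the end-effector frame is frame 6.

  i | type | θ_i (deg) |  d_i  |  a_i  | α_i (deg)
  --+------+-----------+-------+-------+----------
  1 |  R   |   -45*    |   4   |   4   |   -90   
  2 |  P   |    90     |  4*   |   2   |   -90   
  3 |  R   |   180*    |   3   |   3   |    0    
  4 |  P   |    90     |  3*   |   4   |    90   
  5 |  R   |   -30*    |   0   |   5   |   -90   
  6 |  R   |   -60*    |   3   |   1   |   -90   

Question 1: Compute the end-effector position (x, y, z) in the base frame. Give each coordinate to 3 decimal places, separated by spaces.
after link 1: o_1 = (2.8284, -2.8284, 4.0000)
after link 2: o_2 = (5.6569, 0.0000, 2.0000)
after link 3: o_3 = (3.5355, 2.1213, 5.0000)
after link 4: o_4 = (4.2426, 7.0711, 5.0000)
after link 5: o_5 = (9.0723, 8.3652, 5.0000)
after link 6: o_6 = (8.7788, 11.3924, 5.8660)

8.779 11.392 5.866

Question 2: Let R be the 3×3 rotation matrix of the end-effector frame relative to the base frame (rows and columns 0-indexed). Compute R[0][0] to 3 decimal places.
0.483

End-effector x-axis (col 0 of R) = (0.4830,0.1294,0.8660)
R[0][0] = 0.4830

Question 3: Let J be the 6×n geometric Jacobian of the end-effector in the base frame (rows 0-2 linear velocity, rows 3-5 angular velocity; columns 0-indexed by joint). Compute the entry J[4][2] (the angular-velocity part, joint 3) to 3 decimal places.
0.707

axis z_2 = (-0.7071,0.7071,-0.0000); lever o_n−o_2 = (3.1219,11.3924,3.8660)
cross product → J_v[:, 2] = (2.7337,2.7337,-10.2631)
J_ω[:, 2] = z_2
entry J[4][2] = 0.7071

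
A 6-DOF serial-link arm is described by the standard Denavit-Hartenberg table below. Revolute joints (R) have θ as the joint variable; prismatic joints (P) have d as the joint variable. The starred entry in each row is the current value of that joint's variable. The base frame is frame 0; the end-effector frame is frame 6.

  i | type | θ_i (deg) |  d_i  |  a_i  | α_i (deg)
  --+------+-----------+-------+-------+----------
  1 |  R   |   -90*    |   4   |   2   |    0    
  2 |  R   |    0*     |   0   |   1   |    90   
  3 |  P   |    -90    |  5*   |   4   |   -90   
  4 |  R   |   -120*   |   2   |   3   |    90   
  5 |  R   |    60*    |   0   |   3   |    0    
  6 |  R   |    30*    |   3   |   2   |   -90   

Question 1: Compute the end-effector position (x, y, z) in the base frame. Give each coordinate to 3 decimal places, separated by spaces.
-7.397 -9.598 4.848

after link 1: o_1 = (0.0000, -2.0000, 4.0000)
after link 2: o_2 = (0.0000, -3.0000, 4.0000)
after link 3: o_3 = (-5.0000, -3.0000, 0.0000)
after link 4: o_4 = (-7.5981, -5.0000, 1.5000)
after link 5: o_5 = (-8.8971, -7.5981, 2.2500)
after link 6: o_6 = (-7.3971, -9.5981, 4.8481)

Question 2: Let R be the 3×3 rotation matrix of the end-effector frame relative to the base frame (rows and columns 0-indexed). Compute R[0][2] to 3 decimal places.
End-effector z-axis (col 2 of R) = (0.8660,-0.0000,-0.5000)
R[0][2] = 0.8660

0.866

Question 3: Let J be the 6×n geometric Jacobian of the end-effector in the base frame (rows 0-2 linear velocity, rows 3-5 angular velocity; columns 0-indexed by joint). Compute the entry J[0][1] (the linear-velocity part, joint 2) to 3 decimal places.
7.598

axis z_1 = (0.0000,0.0000,1.0000); lever o_n−o_1 = (-7.3971,-7.5981,0.8481)
cross product → J_v[:, 1] = (7.5981,-7.3971,0.0000)
J_ω[:, 1] = z_1
entry J[0][1] = 7.5981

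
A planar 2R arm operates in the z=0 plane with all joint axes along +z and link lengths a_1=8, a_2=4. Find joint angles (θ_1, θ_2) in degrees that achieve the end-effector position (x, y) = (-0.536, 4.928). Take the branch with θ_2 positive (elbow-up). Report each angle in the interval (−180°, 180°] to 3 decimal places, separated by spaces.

cos θ_2 = (24.5725−8²−4²)/(2·8·4) = -0.8661; θ_2 = 150.0034° (elbow-up)
β = atan2(4.9280,-0.5360) = 96.2074°; ψ = atan2(1.9998,4.5358) = 23.7924°
θ_1 = β − ψ = 72.4151°

72.415 150.003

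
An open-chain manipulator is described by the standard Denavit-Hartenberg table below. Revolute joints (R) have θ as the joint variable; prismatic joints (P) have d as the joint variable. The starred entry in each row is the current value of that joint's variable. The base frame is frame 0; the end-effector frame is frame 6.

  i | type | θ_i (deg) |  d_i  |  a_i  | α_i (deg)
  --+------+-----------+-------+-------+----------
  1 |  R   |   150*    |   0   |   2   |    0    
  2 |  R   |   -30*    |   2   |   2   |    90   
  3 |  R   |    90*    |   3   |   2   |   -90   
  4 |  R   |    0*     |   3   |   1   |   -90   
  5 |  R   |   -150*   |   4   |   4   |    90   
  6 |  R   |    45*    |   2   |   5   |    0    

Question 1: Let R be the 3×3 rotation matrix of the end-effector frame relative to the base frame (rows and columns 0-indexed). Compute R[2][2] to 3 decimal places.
-0.500

End-effector z-axis (col 2 of R) = (-0.4330,0.7500,-0.5000)
R[2][2] = -0.5000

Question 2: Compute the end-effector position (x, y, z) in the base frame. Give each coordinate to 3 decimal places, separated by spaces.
-4.142 -3.897 -2.526

after link 1: o_1 = (-1.7321, 1.0000, 0.0000)
after link 2: o_2 = (-2.7321, 2.7321, 2.0000)
after link 3: o_3 = (-0.1340, 4.2321, 4.0000)
after link 4: o_4 = (1.3660, 1.6340, 5.0000)
after link 5: o_5 = (-1.0981, -2.0981, 1.5359)
after link 6: o_6 = (-4.1421, -3.8968, -2.5260)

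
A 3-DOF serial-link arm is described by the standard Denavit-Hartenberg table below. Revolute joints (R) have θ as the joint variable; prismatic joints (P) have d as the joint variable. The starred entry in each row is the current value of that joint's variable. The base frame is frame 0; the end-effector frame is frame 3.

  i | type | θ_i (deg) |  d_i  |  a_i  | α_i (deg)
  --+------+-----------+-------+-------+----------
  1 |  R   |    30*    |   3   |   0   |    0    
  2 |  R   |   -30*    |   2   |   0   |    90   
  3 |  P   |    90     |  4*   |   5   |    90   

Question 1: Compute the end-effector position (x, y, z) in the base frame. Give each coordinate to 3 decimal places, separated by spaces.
0.000 -4.000 10.000

after link 1: o_1 = (0.0000, 0.0000, 3.0000)
after link 2: o_2 = (0.0000, 0.0000, 5.0000)
after link 3: o_3 = (0.0000, -4.0000, 10.0000)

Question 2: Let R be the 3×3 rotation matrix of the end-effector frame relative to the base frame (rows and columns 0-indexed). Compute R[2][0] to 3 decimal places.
1.000

End-effector x-axis (col 0 of R) = (0.0000,0.0000,1.0000)
R[2][0] = 1.0000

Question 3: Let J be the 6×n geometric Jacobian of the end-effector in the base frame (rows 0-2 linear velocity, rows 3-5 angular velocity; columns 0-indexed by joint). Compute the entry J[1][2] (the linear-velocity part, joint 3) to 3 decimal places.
-1.000

prismatic axis z_2 = (0.0000,-1.0000,0.0000)
J_v[:, 2] = z_2; J_ω[:, 2] = (0,0,0)
entry J[1][2] = -1.0000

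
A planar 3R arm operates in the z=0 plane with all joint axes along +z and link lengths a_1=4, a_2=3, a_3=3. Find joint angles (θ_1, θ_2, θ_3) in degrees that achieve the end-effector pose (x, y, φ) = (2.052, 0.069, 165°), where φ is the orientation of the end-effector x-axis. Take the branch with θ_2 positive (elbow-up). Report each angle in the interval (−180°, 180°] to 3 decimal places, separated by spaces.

wrist centre = target − a_3·(cos φ, sin φ) = (4.9498, -0.7075)
cos θ_2 = (25.0008−4²−3²)/(2·4·3) = 0.0000; θ_2 = 89.9981° (elbow-up)
β = atan2(-0.7075,4.9498) = -8.1340°; ψ = atan2(3.0000,4.0001) = 36.8692°
θ_1 = β − ψ = -45.0032°
θ_3 = φ − θ_1 − θ_2 = 120.0051° (wrapped to (-180°,180°])

-45.003 89.998 120.005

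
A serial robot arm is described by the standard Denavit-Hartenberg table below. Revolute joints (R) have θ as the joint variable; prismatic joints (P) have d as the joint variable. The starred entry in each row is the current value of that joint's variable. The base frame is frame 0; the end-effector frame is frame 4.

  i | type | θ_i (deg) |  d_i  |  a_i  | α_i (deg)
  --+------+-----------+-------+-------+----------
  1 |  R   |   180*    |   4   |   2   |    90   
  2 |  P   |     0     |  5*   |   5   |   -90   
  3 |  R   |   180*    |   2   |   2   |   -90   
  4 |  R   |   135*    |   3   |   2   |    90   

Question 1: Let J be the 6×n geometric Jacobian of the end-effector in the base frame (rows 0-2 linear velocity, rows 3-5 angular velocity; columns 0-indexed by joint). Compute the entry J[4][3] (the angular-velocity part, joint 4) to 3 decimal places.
1.000

axis z_3 = (0.0000,1.0000,0.0000); lever o_n−o_3 = (-1.4142,3.0000,-1.4142)
cross product → J_v[:, 3] = (-1.4142,0.0000,1.4142)
J_ω[:, 3] = z_3
entry J[4][3] = 1.0000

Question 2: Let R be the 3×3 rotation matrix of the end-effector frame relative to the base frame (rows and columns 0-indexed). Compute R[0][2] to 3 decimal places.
End-effector z-axis (col 2 of R) = (0.7071,-0.0000,-0.7071)
R[0][2] = 0.7071

0.707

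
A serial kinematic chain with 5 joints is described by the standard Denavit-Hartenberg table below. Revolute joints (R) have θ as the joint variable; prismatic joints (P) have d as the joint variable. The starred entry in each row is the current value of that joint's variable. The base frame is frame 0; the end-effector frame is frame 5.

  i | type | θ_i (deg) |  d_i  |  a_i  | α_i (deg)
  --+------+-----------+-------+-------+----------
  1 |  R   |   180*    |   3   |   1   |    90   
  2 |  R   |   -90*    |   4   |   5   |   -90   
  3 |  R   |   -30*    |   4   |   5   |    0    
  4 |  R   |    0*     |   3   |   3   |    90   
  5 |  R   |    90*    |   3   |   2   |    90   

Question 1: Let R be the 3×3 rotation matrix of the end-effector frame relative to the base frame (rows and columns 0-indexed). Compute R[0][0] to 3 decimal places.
-1.000

End-effector x-axis (col 0 of R) = (-1.0000,0.0000,-0.0000)
R[0][0] = -1.0000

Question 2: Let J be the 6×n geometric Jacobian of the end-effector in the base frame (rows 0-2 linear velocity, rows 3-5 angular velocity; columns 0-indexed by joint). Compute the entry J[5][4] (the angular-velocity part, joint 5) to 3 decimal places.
0.500

axis z_4 = (0.0000,0.8660,0.5000); lever o_n−o_4 = (-2.0000,2.5981,1.5000)
cross product → J_v[:, 4] = (0.0000,-1.0000,1.7321)
J_ω[:, 4] = z_4
entry J[5][4] = 0.5000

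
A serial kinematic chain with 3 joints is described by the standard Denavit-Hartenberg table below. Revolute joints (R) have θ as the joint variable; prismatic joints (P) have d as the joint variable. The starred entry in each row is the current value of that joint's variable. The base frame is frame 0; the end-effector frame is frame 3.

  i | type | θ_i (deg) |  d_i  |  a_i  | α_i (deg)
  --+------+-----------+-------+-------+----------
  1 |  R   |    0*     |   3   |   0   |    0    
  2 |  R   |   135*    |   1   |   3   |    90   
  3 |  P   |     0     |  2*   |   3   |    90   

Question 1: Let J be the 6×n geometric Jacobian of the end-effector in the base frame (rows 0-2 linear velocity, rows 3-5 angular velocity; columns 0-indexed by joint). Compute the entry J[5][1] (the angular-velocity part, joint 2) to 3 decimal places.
axis z_1 = (0.0000,0.0000,1.0000); lever o_n−o_1 = (-2.8284,5.6569,1.0000)
cross product → J_v[:, 1] = (-5.6569,-2.8284,0.0000)
J_ω[:, 1] = z_1
entry J[5][1] = 1.0000

1.000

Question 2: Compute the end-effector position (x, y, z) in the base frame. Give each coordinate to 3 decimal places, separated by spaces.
after link 1: o_1 = (0.0000, 0.0000, 3.0000)
after link 2: o_2 = (-2.1213, 2.1213, 4.0000)
after link 3: o_3 = (-2.8284, 5.6569, 4.0000)

-2.828 5.657 4.000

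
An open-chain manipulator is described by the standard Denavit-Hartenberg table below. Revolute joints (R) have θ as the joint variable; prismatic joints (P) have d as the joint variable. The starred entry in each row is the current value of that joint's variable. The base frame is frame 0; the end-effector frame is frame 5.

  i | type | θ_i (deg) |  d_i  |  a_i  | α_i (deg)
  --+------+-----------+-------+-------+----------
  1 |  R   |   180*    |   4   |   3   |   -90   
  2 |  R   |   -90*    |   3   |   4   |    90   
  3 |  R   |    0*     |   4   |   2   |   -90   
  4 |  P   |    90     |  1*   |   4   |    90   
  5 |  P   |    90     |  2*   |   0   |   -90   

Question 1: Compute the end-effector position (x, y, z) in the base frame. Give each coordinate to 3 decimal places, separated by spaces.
after link 1: o_1 = (-3.0000, 0.0000, 4.0000)
after link 2: o_2 = (-3.0000, -3.0000, 8.0000)
after link 3: o_3 = (1.0000, -3.0000, 10.0000)
after link 4: o_4 = (-3.0000, -4.0000, 10.0000)
after link 5: o_5 = (-3.0000, -4.0000, 12.0000)

-3.000 -4.000 12.000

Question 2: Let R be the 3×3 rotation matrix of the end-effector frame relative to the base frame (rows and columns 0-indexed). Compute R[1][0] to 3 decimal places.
-1.000

End-effector x-axis (col 0 of R) = (-0.0000,-1.0000,-0.0000)
R[1][0] = -1.0000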